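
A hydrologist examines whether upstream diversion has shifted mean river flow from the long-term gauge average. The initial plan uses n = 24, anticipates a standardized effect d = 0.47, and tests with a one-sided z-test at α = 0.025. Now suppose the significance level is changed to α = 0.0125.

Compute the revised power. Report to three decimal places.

Power ≈ 0.524

δ = d·√n = 0.47 × √24 = 2.3025 (unchanged). New critical value: z_{0.0125} = 2.241.
Revised power = P(Z > 2.241 − δ) = Φ(0.061) = 0.5244.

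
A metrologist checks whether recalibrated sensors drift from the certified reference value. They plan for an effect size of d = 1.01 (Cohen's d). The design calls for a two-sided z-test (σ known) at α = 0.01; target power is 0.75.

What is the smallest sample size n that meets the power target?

For power 0.75 need Φ(δ − z_{0.005}) = 0.75, so δ = z_{0.005} + z_{0.25} = 2.576 + 0.674 = 3.250.
(Ignoring the negligible lower-tail rejection probability gives the usual closed-form inversion.)
δ = d·√n ⇒ n = (δ/d)² = (3.250 / 1.01)² = 10.36.
Round up to the next whole unit.

n = 11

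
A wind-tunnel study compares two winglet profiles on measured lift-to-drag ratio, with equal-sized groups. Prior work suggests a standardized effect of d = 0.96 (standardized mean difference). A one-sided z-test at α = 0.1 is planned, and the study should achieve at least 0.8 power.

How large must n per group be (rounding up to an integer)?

For power 0.8 need Φ(δ − z_{0.1}) = 0.8, so δ = z_{0.1} + z_{0.20} = 1.282 + 0.842 = 2.123.
δ = d·√(n/2) ⇒ n = 2(δ/d)² = 2 × (2.123 / 0.96)² = 9.78.
Round up to the next whole unit.

n = 10 per group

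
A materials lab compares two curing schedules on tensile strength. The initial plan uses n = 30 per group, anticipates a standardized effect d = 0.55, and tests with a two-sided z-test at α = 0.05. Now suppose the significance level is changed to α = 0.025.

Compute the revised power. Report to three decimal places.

δ = d·√(n/2) = 0.55 × √(30/2) = 2.1301 (unchanged). New critical value: z_{0.0125} = 2.241.
Revised power = Φ(δ − 2.241) + Φ(−δ − 2.241) = Φ(-0.111) + Φ(-4.372) = 0.4557 + 0.0000 = 0.4557.

Power ≈ 0.456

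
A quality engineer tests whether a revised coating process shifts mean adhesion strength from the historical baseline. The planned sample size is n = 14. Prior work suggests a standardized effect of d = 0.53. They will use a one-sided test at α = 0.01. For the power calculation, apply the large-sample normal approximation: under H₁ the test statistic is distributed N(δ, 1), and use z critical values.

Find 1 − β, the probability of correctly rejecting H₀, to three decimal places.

Noncentrality parameter: δ = d·√n = 0.53 × √14 = 1.9831
Critical value for a one-sided test at α = 0.01: z_α = 2.326.
Power = Φ(δ − 2.326) = Φ(-0.343) = 0.3657.

Power ≈ 0.366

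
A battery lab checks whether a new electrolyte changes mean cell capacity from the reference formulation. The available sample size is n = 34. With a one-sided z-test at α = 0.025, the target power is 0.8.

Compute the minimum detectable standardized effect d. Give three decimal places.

d ≈ 0.480

Need Φ(δ − 1.960) = 0.8, so δ = 1.960 + 0.842 = 2.802.
δ = d·√n ⇒ d = δ/√n = 2.802/√34 = 0.4805.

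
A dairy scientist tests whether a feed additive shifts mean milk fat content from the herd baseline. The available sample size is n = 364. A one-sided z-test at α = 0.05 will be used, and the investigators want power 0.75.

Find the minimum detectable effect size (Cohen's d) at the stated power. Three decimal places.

d ≈ 0.122

Required noncentrality: δ = z_{0.05} + z_{0.25} = 1.645 + 0.674 = 2.319.
δ = d·√n ⇒ d = δ/√n = 2.319/√364 = 0.1216.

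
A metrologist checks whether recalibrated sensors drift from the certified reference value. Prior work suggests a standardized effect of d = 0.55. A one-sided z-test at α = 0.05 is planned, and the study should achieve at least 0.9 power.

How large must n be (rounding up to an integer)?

Set Φ(δ − 1.645) = 0.9; then δ − 1.645 = Φ⁻¹(0.9) = 1.282, giving δ = 2.926.
δ = d·√n ⇒ n = (δ/d)² = (2.926 / 0.55)² = 28.31.
Round up to the next whole unit.

n = 29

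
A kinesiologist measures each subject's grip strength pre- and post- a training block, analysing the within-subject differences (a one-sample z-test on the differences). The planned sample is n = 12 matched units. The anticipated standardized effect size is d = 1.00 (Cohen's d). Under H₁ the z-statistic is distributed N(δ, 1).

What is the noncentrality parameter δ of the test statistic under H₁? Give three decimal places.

The noncentrality parameter scales effect size by the design's sample-size factor: δ = d·√n = 1.00 × √12 = 3.4641

δ ≈ 3.464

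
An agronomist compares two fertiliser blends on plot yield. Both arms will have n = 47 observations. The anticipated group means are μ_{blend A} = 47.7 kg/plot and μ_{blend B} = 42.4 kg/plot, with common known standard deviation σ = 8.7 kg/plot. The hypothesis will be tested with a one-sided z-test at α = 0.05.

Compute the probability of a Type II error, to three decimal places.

β ≈ 0.095

Standardized effect: d = |μ_{blend A} − μ_{blend B}| / σ = |47.7 − 42.4| / 8.7 = 0.6092
Noncentrality parameter: δ = d·√(n/2) = 0.6092 × √(47/2) = 2.9532
One-sided α = 0.05 → critical value z_{0.05} = 1.645.
Power = P(Z > 1.645 − δ) = Φ(1.308) = 0.9046.
Type II error: β = 1 − power = 1 − 0.9046 = 0.0954.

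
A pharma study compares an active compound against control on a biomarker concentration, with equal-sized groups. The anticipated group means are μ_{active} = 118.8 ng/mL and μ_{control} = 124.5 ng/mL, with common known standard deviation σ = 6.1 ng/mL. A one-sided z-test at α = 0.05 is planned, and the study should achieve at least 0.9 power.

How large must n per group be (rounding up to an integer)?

Standardized effect: d = |μ_{active} − μ_{control}| / σ = |118.8 − 124.5| / 6.1 = 0.9344
Set Φ(δ − 1.645) = 0.9; then δ − 1.645 = Φ⁻¹(0.9) = 1.282, giving δ = 2.926.
δ = d·√(n/2) ⇒ n = 2(δ/d)² = 2 × (2.926 / 0.9344)² = 19.62.
Rounding up, n = 20 per group.

n = 20 per group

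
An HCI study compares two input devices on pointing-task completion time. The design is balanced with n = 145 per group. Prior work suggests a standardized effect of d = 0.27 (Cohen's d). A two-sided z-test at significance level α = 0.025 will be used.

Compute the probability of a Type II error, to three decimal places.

β ≈ 0.477

Noncentrality parameter: δ = d·√(n/2) = 0.27 × √(145/2) = 2.2990
Critical value for a two-sided test at α = 0.025: z_{α/2} = 2.241.
Power = Φ(δ − 2.241) + Φ(−δ − 2.241) = Φ(0.058) + Φ(-4.540) = 0.5230 + 0.0000 = 0.5230.
Type II error: β = 1 − power = 1 − 0.5230 = 0.4770.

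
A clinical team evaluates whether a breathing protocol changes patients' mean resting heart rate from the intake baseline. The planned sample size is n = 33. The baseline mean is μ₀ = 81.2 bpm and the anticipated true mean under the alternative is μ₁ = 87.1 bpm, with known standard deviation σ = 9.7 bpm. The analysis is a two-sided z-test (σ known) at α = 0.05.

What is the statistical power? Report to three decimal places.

Standardized effect: d = |μ₁ − μ₀| / σ = |87.1 − 81.2| / 9.7 = 0.6082
Noncentrality parameter: δ = d·√n = 0.6082 × √33 = 3.4941
Critical value for a two-sided test at α = 0.05: z_{α/2} = 1.960.
Power = Φ(δ − 1.960) + Φ(−δ − 1.960) = Φ(1.534) + Φ(-5.454) = 0.9375 + 0.0000 = 0.9375.

Power ≈ 0.938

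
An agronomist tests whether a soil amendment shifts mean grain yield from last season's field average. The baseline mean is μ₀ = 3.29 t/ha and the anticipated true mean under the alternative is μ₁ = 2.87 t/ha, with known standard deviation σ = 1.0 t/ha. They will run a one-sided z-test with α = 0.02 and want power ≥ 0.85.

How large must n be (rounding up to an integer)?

n = 55

Standardized effect: d = |μ₁ − μ₀| / σ = |2.87 − 3.29| / 1.0 = 0.4200
For power 0.85 need Φ(δ − z_{0.02}) = 0.85, so δ = z_{0.02} + z_{0.15} = 2.054 + 1.036 = 3.090.
δ = d·√n ⇒ n = (δ/d)² = (3.090 / 0.4200)² = 54.13.
Rounding up, n = 55.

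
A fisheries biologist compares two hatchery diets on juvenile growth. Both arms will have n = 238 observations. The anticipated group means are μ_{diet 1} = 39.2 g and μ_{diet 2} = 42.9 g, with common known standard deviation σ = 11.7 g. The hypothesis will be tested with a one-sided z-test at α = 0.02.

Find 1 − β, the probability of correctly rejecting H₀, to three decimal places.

Power ≈ 0.919

Standardized effect: d = |μ_{diet 1} − μ_{diet 2}| / σ = |39.2 − 42.9| / 11.7 = 0.3162
Noncentrality parameter: δ = d·√(n/2) = 0.3162 × √(238/2) = 3.4498
Critical value for a one-sided test at α = 0.02: z_α = 2.054.
Power = Φ(δ − 2.054) = Φ(1.396) = 0.9186.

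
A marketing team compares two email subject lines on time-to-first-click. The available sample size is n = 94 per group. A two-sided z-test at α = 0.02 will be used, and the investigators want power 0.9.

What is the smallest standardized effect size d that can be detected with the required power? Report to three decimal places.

Required noncentrality: δ = z_{0.01} + z_{0.10} = 2.326 + 1.282 = 3.608.
(The second rejection-region term Φ(−δ − z_{α/2}) is negligible and dropped.)
δ = d·√(n/2) ⇒ d = δ/√(n/2) = 3.608/√(94/2) = 0.5263.

d ≈ 0.526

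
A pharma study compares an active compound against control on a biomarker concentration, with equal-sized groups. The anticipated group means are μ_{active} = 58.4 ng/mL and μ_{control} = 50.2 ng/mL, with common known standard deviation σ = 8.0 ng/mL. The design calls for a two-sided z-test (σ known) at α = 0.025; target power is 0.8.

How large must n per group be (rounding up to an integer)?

Standardized effect: d = |μ_{active} − μ_{control}| / σ = |58.4 − 50.2| / 8.0 = 1.0250
For power 0.8 need Φ(δ − z_{0.0125}) = 0.8, so δ = z_{0.0125} + z_{0.20} = 2.241 + 0.842 = 3.083.
(The Φ(−δ − z_{α/2}) term is vanishingly small for δ > 0 and is dropped in the standard sample-size formula.)
δ = d·√(n/2) ⇒ n = 2(δ/d)² = 2 × (3.083 / 1.0250)² = 18.09.
Rounding up, n = 19 per group.

n = 19 per group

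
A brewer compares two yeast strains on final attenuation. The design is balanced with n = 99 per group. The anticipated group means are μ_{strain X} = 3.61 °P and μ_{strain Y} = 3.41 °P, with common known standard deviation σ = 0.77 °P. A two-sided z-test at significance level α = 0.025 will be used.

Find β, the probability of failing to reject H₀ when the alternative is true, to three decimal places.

β ≈ 0.661

Standardized effect: d = |μ_{strain X} − μ_{strain Y}| / σ = |3.61 − 3.41| / 0.77 = 0.2597
Noncentrality parameter: δ = d·√(n/2) = 0.2597 × √(99/2) = 1.8274
Two-sided α = 0.025 → critical value z_{0.0125} = 2.241.
Power = Φ(δ − 2.241) + Φ(−δ − 2.241) = Φ(-0.414) + Φ(-4.069) = 0.3394 + 0.0000 = 0.3395.
Type II error: β = 1 − power = 1 − 0.3395 = 0.6605.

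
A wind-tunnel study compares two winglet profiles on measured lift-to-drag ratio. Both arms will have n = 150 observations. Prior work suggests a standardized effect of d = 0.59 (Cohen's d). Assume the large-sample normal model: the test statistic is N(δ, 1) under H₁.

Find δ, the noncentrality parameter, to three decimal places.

δ = d·√(n/2) = 0.59 × √(150/2) = 5.1095

δ ≈ 5.110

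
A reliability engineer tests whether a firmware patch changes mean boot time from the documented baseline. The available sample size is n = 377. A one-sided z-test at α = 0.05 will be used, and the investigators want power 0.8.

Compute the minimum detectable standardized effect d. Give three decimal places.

Required noncentrality: δ = z_{0.05} + z_{0.20} = 1.645 + 0.842 = 2.486.
δ = d·√n ⇒ d = δ/√n = 2.486/√377 = 0.1281.

d ≈ 0.128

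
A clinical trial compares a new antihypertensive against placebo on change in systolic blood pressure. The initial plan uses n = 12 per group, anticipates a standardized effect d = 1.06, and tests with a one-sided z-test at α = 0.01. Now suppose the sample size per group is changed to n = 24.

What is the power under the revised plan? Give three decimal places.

Power ≈ 0.911

With n = 24 per group: δ = d·√(n/2) = 1.06 × √(24/2) = 3.6719. Critical value z_{0.01} = 2.326.
Revised power = P(Z > 2.326 − δ) = Φ(1.346) = 0.9108.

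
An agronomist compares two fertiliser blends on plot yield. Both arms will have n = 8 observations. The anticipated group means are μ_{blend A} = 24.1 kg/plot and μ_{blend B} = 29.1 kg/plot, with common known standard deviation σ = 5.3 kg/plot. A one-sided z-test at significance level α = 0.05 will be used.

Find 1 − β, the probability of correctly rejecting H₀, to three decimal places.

Standardized effect: d = |μ_{blend A} − μ_{blend B}| / σ = |24.1 − 29.1| / 5.3 = 0.9434
Noncentrality parameter: λ = d·√(n/2) = 0.9434 × √(8/2) = 1.8868
One-sided α = 0.05 → critical value z_{0.05} = 1.645.
Power = Φ(λ − 1.645) = Φ(0.242) = 0.5956.

Power ≈ 0.596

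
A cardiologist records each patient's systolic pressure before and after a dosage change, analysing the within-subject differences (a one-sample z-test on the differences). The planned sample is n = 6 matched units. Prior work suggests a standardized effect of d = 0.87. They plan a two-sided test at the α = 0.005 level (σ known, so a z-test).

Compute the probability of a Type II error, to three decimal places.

Noncentrality parameter: δ = d·√n = 0.87 × √6 = 2.1311
Critical value for a two-sided test at α = 0.005: z_{α/2} = 2.807.
Power = Φ(δ − 2.807) + Φ(−δ − 2.807) = Φ(-0.676) + Φ(-4.938) = 0.2495 + 0.0000 = 0.2495.
Type II error: β = 1 − power = 1 − 0.2495 = 0.7505.

β ≈ 0.750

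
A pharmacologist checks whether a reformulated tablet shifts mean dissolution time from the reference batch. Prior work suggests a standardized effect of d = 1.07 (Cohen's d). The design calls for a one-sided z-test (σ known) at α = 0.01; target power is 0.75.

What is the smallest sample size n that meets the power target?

n = 8

For power 0.75 need Φ(δ − z_{0.01}) = 0.75, so δ = z_{0.01} + z_{0.25} = 2.326 + 0.674 = 3.001.
δ = d·√n ⇒ n = (δ/d)² = (3.001 / 1.07)² = 7.87.
Round up to the next whole unit.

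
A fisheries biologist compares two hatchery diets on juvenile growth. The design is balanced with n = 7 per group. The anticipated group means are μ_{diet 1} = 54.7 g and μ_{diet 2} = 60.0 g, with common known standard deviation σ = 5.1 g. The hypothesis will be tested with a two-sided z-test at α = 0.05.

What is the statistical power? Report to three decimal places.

Power ≈ 0.494

Standardized effect: d = |μ_{diet 1} − μ_{diet 2}| / σ = |54.7 − 60.0| / 5.1 = 1.0392
Noncentrality parameter: δ = d·√(n/2) = 1.0392 × √(7/2) = 1.9442
Critical value for a two-sided test at α = 0.05: z_{α/2} = 1.960.
Power = Φ(δ − 1.960) + Φ(−δ − 1.960) = Φ(-0.016) + Φ(-3.904) = 0.4937 + 0.0000 = 0.4938.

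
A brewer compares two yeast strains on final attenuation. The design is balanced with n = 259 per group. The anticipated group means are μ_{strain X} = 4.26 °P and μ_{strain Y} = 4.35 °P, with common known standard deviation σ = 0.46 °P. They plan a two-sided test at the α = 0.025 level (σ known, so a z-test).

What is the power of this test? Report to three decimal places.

Power ≈ 0.494

Standardized effect: d = |μ_{strain X} − μ_{strain Y}| / σ = |4.26 − 4.35| / 0.46 = 0.1957
Noncentrality parameter: δ = d·√(n/2) = 0.1957 × √(259/2) = 2.2265
Two-sided α = 0.025 → critical value z_{0.0125} = 2.241.
Power = Φ(δ − 2.241) + Φ(−δ − 2.241) = Φ(-0.015) + Φ(-4.468) = 0.4940 + 0.0000 = 0.4941.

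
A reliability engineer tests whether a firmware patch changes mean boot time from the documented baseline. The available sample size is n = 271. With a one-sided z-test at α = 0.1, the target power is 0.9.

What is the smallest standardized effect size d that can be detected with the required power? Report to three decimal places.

d ≈ 0.156

Required noncentrality: δ = z_{0.1} + z_{0.10} = 1.282 + 1.282 = 2.563.
δ = d·√n ⇒ d = δ/√n = 2.563/√271 = 0.1557.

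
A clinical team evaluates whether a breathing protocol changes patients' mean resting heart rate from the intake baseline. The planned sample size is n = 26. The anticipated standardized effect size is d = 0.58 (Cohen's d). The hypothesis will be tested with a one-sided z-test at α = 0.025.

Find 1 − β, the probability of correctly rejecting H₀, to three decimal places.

Noncentrality parameter: δ = d·√n = 0.58 × √26 = 2.9574
Critical value for a one-sided test at α = 0.025: z_α = 1.960.
Power = Φ(δ − 1.960) = Φ(0.997) = 0.8407.

Power ≈ 0.841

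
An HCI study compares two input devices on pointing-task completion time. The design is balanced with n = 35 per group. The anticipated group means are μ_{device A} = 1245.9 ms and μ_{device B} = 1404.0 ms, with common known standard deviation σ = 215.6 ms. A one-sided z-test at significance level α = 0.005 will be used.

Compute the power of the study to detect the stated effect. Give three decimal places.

Power ≈ 0.689

Standardized effect: d = |μ_{device A} − μ_{device B}| / σ = |1245.9 − 1404.0| / 215.6 = 0.7333
Noncentrality parameter: δ = d·√(n/2) = 0.7333 × √(35/2) = 3.0676
One-sided α = 0.005 → critical value z_{0.005} = 2.576.
Power = Φ(δ − 2.576) = Φ(0.492) = 0.6886.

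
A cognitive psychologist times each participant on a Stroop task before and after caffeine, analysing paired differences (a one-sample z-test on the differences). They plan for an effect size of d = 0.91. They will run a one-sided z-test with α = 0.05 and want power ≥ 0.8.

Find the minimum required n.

n = 8

Set Φ(δ − 1.645) = 0.8; then δ − 1.645 = Φ⁻¹(0.8) = 0.842, giving δ = 2.486.
δ = d·√n ⇒ n = (δ/d)² = (2.486 / 0.91)² = 7.47.
Round up to the next whole unit.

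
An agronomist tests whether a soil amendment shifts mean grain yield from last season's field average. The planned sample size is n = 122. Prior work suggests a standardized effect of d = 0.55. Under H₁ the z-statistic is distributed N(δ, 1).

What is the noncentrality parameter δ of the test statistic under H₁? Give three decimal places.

The noncentrality parameter scales effect size by the design's sample-size factor: δ = d·√n = 0.55 × √122 = 6.0749

δ ≈ 6.075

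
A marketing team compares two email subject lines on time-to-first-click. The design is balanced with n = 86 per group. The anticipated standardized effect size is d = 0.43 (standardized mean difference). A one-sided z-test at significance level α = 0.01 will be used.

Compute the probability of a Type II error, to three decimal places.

β ≈ 0.311

Noncentrality parameter: δ = d·√(n/2) = 0.43 × √(86/2) = 2.8197
One-sided α = 0.01 → critical value z_{0.01} = 2.326.
Power = Φ(δ − 2.326) = Φ(0.493) = 0.6891.
Type II error: β = 1 − power = 1 − 0.6891 = 0.3109.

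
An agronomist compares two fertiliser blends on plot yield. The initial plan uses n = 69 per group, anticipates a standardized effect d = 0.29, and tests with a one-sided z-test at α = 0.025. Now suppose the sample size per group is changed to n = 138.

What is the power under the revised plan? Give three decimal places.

With n = 138 per group: δ = d·√(n/2) = 0.29 × √(138/2) = 2.4089. Critical value z_{0.025} = 1.960.
Revised power = Φ(δ − 1.960) = Φ(0.449) = 0.6733.

Power ≈ 0.673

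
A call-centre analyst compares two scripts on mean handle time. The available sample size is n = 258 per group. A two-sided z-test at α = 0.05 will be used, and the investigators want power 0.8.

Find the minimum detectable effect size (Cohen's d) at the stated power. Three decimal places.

d ≈ 0.247

Required noncentrality: δ = z_{0.025} + z_{0.20} = 1.960 + 0.842 = 2.802.
(Lower-tail contribution to power is negligible for δ > 0.)
δ = d·√(n/2) ⇒ d = δ/√(n/2) = 2.802/√(258/2) = 0.2467.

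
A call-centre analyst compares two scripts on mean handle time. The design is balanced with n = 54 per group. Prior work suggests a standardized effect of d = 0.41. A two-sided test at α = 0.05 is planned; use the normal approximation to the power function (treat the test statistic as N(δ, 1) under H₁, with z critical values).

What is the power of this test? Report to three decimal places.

Power ≈ 0.568

Noncentrality parameter: δ = d·√(n/2) = 0.41 × √(54/2) = 2.1304
Critical value for a two-sided test at α = 0.05: z_{α/2} = 1.960.
Power = Φ(δ − 1.960) + Φ(−δ − 1.960) = Φ(0.170) + Φ(-4.090) = 0.5677 + 0.0000 = 0.5677.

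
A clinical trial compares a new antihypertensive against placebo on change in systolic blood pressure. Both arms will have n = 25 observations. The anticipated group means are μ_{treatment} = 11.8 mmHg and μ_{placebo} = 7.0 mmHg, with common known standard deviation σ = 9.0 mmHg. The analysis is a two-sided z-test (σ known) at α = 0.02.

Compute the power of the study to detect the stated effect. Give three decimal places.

Standardized effect: d = |μ_{treatment} − μ_{placebo}| / σ = |11.8 − 7.0| / 9.0 = 0.5333
Noncentrality parameter: δ = d·√(n/2) = 0.5333 × √(25/2) = 1.8856
Critical value for a two-sided test at α = 0.02: z_{α/2} = 2.326.
Power = Φ(δ − 2.326) + Φ(−δ − 2.326) = Φ(-0.441) + Φ(-4.212) = 0.3297 + 0.0000 = 0.3297.

Power ≈ 0.330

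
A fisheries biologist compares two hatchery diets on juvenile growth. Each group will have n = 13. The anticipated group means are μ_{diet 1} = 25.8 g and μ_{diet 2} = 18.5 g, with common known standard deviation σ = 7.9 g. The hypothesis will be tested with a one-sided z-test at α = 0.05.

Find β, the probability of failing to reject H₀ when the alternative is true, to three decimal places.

β ≈ 0.239

Standardized effect: d = |μ_{diet 1} − μ_{diet 2}| / σ = |25.8 − 18.5| / 7.9 = 0.9241
Noncentrality parameter: δ = d·√(n/2) = 0.9241 × √(13/2) = 2.3559
One-sided α = 0.05 → critical value z_{0.05} = 1.645.
Power = Φ(δ − 1.645) = Φ(0.711) = 0.7615.
Type II error: β = 1 − power = 1 − 0.7615 = 0.2385.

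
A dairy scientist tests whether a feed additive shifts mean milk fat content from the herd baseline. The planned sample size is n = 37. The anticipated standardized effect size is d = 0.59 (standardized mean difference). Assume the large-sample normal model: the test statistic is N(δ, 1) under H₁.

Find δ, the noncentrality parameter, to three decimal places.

The noncentrality parameter scales effect size by the design's sample-size factor: δ = d·√n = 0.59 × √37 = 3.5888

δ ≈ 3.589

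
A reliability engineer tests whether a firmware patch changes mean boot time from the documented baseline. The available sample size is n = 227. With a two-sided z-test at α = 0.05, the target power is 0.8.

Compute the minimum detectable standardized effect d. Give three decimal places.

Need Φ(δ − 1.960) = 0.8, so δ = 1.960 + 0.842 = 2.802.
(Lower-tail contribution to power is negligible for δ > 0.)
δ = d·√n ⇒ d = δ/√n = 2.802/√227 = 0.1859.

d ≈ 0.186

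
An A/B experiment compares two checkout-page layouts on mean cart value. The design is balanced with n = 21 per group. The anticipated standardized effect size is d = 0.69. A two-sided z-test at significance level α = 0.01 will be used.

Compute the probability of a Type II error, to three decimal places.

β ≈ 0.633

Noncentrality parameter: δ = d·√(n/2) = 0.69 × √(21/2) = 2.2359
Critical value for a two-sided test at α = 0.01: z_{α/2} = 2.576.
Power = Φ(δ − 2.576) + Φ(−δ − 2.576) = Φ(-0.340) + Φ(-4.812) = 0.3669 + 0.0000 = 0.3669.
Type II error: β = 1 − power = 1 − 0.3669 = 0.6331.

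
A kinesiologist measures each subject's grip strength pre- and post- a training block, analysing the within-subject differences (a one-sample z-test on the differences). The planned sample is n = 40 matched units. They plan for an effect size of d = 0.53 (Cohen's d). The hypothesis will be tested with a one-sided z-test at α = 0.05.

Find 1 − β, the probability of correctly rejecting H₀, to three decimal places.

Power ≈ 0.956

Noncentrality parameter: δ = d·√n = 0.53 × √40 = 3.3520
One-sided α = 0.05 → critical value z_{0.05} = 1.645.
Power = P(Z > 1.645 − δ) = Φ(1.707) = 0.9561.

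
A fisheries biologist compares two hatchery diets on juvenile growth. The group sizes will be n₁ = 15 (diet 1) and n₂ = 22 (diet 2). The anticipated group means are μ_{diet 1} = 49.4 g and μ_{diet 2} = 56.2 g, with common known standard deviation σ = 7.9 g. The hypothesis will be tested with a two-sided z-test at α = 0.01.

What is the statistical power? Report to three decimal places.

Standardized effect: d = |μ_{diet 1} − μ_{diet 2}| / σ = |49.4 − 56.2| / 7.9 = 0.8608
Noncentrality parameter: δ = d / √(1/n₁ + 1/n₂) = 0.8608 / √(1/15 + 1/22) = 2.5706
Critical value for a two-sided test at α = 0.01: z_{α/2} = 2.576.
Power = Φ(δ − 2.576) + Φ(−δ − 2.576) = Φ(-0.005) + Φ(-5.146) = 0.4979 + 0.0000 = 0.4979.

Power ≈ 0.498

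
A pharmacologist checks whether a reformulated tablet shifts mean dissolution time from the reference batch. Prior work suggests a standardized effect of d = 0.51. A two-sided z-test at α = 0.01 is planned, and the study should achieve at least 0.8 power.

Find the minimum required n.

n = 45

For power 0.8 need Φ(δ − z_{0.005}) = 0.8, so δ = z_{0.005} + z_{0.20} = 2.576 + 0.842 = 3.417.
(Ignoring the negligible lower-tail rejection probability gives the usual closed-form inversion.)
δ = d·√n ⇒ n = (δ/d)² = (3.417 / 0.51)² = 44.90.
Rounding up, n = 45.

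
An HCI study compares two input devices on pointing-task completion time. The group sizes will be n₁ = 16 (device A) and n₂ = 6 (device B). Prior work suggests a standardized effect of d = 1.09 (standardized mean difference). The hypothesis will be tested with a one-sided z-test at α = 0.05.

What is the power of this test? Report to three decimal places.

Noncentrality parameter: δ = d / √(1/n₁ + 1/n₂) = 1.09 / √(1/16 + 1/6) = 2.2769
Critical value for a one-sided test at α = 0.05: z_α = 1.645.
Power = P(Z > 1.645 − δ) = Φ(0.632) = 0.7363.

Power ≈ 0.736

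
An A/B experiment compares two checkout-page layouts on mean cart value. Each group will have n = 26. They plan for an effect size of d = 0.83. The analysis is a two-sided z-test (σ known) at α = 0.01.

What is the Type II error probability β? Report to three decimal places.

β ≈ 0.338

Noncentrality parameter: δ = d·√(n/2) = 0.83 × √(26/2) = 2.9926
Two-sided α = 0.01 → critical value z_{0.005} = 2.576.
Power = Φ(δ − 2.576) + Φ(−δ − 2.576) = Φ(0.417) + Φ(-5.568) = 0.6616 + 0.0000 = 0.6616.
Type II error: β = 1 − power = 1 − 0.6616 = 0.3384.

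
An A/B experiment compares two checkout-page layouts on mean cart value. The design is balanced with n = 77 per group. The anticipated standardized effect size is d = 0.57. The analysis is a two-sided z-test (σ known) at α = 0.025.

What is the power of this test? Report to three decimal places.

Power ≈ 0.902

Noncentrality parameter: δ = d·√(n/2) = 0.57 × √(77/2) = 3.5368
Two-sided α = 0.025 → critical value z_{0.0125} = 2.241.
Power = Φ(δ − 2.241) + Φ(−δ − 2.241) = Φ(1.295) + Φ(-5.778) = 0.9024 + 0.0000 = 0.9024.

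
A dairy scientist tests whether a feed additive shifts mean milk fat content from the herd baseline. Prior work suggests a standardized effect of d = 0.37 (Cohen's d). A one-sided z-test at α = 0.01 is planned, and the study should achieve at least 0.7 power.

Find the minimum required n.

For power 0.7 need Φ(δ − z_{0.01}) = 0.7, so δ = z_{0.01} + z_{0.30} = 2.326 + 0.524 = 2.851.
δ = d·√n ⇒ n = (δ/d)² = (2.851 / 0.37)² = 59.36.
Rounding up, n = 60.

n = 60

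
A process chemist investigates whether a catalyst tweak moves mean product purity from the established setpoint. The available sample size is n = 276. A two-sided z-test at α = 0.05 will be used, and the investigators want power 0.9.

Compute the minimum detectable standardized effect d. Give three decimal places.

Required noncentrality: δ = z_{0.025} + z_{0.10} = 1.960 + 1.282 = 3.242.
(Lower-tail contribution to power is negligible for δ > 0.)
δ = d·√n ⇒ d = δ/√n = 3.242/√276 = 0.1951.

d ≈ 0.195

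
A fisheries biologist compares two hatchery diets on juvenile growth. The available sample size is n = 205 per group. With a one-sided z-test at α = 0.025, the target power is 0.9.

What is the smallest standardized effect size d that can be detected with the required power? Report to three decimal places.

d ≈ 0.320

Required noncentrality: δ = z_{0.025} + z_{0.10} = 1.960 + 1.282 = 3.242.
δ = d·√(n/2) ⇒ d = δ/√(n/2) = 3.242/√(205/2) = 0.3202.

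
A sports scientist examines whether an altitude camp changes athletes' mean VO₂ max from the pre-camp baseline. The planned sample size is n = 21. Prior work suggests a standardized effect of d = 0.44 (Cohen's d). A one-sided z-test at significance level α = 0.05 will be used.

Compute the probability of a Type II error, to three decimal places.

β ≈ 0.355

Noncentrality parameter: δ = d·√n = 0.44 × √21 = 2.0163
One-sided α = 0.05 → critical value z_{0.05} = 1.645.
Power = Φ(δ − 1.645) = Φ(0.371) = 0.6449.
Type II error: β = 1 − power = 1 − 0.6449 = 0.3551.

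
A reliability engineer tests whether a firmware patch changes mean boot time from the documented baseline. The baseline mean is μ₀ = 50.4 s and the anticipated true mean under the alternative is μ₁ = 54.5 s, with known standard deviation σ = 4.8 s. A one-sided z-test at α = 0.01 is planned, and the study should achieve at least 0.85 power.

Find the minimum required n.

n = 16

Standardized effect: d = |μ₁ − μ₀| / σ = |54.5 − 50.4| / 4.8 = 0.8542
Set Φ(δ − 2.326) = 0.85; then δ − 2.326 = Φ⁻¹(0.85) = 1.036, giving δ = 3.363.
δ = d·√n ⇒ n = (δ/d)² = (3.363 / 0.8542)² = 15.50.
Rounding up, n = 16.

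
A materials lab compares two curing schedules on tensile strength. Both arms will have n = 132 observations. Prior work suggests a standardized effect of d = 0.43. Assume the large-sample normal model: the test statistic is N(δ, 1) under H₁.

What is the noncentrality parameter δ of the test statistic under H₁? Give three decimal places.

δ = d·√(n/2) = 0.43 × √(132/2) = 3.4933

δ ≈ 3.493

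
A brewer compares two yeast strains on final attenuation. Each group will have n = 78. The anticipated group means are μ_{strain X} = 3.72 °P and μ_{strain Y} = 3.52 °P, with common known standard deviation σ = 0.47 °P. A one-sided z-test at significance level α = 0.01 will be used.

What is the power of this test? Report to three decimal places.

Standardized effect: d = |μ_{strain X} − μ_{strain Y}| / σ = |3.72 − 3.52| / 0.47 = 0.4255
Noncentrality parameter: δ = d·√(n/2) = 0.4255 × √(78/2) = 2.6574
One-sided α = 0.01 → critical value z_{0.01} = 2.326.
Power = Φ(δ − 2.326) = Φ(0.331) = 0.6297.

Power ≈ 0.630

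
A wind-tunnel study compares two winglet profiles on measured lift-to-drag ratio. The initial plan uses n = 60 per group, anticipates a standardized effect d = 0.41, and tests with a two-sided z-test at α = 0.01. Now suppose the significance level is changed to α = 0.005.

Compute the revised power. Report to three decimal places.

Power ≈ 0.287

δ = d·√(n/2) = 0.41 × √(60/2) = 2.2457 (unchanged). New critical value: z_{0.0025} = 2.807.
Revised power = Φ(δ − 2.807) + Φ(−δ − 2.807) = Φ(-0.561) + Φ(-5.053) = 0.2873 + 0.0000 = 0.2873.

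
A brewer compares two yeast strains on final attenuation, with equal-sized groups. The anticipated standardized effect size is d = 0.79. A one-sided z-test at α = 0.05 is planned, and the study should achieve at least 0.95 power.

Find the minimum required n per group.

n = 35 per group

Set Φ(δ − 1.645) = 0.95; then δ − 1.645 = Φ⁻¹(0.95) = 1.645, giving δ = 3.290.
δ = d·√(n/2) ⇒ n = 2(δ/d)² = 2 × (3.290 / 0.79)² = 34.68.
Round up to the next whole unit.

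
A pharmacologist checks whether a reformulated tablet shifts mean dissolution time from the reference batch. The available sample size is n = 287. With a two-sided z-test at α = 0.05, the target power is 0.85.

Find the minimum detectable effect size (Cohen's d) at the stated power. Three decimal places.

d ≈ 0.177

Need Φ(δ − 1.960) = 0.85, so δ = 1.960 + 1.036 = 2.996.
(Lower-tail contribution to power is negligible for δ > 0.)
δ = d·√n ⇒ d = δ/√n = 2.996/√287 = 0.1769.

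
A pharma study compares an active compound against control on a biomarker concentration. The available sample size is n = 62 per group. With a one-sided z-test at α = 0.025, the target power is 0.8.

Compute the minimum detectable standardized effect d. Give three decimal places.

Need Φ(δ − 1.960) = 0.8, so δ = 1.960 + 0.842 = 2.802.
δ = d·√(n/2) ⇒ d = δ/√(n/2) = 2.802/√(62/2) = 0.5032.

d ≈ 0.503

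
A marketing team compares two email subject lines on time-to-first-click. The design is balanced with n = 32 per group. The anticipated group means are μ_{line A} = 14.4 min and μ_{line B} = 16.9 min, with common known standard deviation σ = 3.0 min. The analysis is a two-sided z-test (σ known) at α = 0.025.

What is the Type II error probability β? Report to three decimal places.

β ≈ 0.137

Standardized effect: d = |μ_{line A} − μ_{line B}| / σ = |14.4 − 16.9| / 3.0 = 0.8333
Noncentrality parameter: λ = d·√(n/2) = 0.8333 × √(32/2) = 3.3333
Two-sided α = 0.025 → critical value z_{0.0125} = 2.241.
Power = Φ(λ − 2.241) + Φ(−λ − 2.241) = Φ(1.092) + Φ(-5.575) = 0.8626 + 0.0000 = 0.8626.
Type II error: β = 1 − power = 1 − 0.8626 = 0.1374.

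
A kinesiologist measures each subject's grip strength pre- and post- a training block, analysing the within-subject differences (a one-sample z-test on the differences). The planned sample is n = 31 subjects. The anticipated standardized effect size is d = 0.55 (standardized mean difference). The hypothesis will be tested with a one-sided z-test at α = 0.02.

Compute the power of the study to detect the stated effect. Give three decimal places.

Power ≈ 0.843

Noncentrality parameter: δ = d·√n = 0.55 × √31 = 3.0623
Critical value for a one-sided test at α = 0.02: z_α = 2.054.
Power = P(Z > 2.054 − δ) = Φ(1.009) = 0.8434.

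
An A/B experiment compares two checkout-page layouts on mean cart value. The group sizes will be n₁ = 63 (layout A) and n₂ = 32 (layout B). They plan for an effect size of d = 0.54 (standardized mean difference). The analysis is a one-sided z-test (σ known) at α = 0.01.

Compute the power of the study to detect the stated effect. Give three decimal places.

Power ≈ 0.564

Noncentrality parameter: δ = d / √(1/n₁ + 1/n₂) = 0.54 / √(1/63 + 1/32) = 2.4876
One-sided α = 0.01 → critical value z_{0.01} = 2.326.
Power = Φ(δ − 2.326) = Φ(0.161) = 0.5640.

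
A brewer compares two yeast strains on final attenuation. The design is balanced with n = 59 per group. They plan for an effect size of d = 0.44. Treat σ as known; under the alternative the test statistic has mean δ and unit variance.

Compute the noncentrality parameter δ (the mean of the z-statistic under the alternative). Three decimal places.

δ = d·√(n/2) = 0.44 × √(59/2) = 2.3898

δ ≈ 2.390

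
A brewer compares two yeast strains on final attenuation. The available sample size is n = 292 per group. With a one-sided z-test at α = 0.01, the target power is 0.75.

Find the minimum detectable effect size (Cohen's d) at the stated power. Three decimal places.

Need Φ(δ − 2.326) = 0.75, so δ = 2.326 + 0.674 = 3.001.
δ = d·√(n/2) ⇒ d = δ/√(n/2) = 3.001/√(292/2) = 0.2484.

d ≈ 0.248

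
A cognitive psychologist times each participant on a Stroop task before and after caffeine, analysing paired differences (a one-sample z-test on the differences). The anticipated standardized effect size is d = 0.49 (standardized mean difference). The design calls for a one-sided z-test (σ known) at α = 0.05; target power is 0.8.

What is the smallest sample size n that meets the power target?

n = 26

For power 0.8 need Φ(δ − z_{0.05}) = 0.8, so δ = z_{0.05} + z_{0.20} = 1.645 + 0.842 = 2.486.
δ = d·√n ⇒ n = (δ/d)² = (2.486 / 0.49)² = 25.75.
Round up to the next whole unit.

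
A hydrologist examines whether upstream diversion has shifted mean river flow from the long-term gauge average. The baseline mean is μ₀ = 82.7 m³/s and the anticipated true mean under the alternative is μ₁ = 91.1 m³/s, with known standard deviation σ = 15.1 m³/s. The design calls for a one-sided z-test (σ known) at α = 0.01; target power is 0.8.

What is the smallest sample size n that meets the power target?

n = 33

Standardized effect: d = |μ₁ − μ₀| / σ = |91.1 − 82.7| / 15.1 = 0.5563
For power 0.8 need Φ(δ − z_{0.01}) = 0.8, so δ = z_{0.01} + z_{0.20} = 2.326 + 0.842 = 3.168.
δ = d·√n ⇒ n = (δ/d)² = (3.168 / 0.5563)² = 32.43.
Round up to the next whole unit.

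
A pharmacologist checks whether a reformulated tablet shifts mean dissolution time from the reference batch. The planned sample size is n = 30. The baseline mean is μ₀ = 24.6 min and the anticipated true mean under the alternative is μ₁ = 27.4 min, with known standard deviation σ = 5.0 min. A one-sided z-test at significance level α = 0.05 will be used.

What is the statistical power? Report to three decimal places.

Power ≈ 0.923

Standardized effect: d = |μ₁ − μ₀| / σ = |27.4 − 24.6| / 5.0 = 0.5600
Noncentrality parameter: δ = d·√n = 0.5600 × √30 = 3.0672
One-sided α = 0.05 → critical value z_{0.05} = 1.645.
Power = P(Z > 1.645 − δ) = Φ(1.422) = 0.9225.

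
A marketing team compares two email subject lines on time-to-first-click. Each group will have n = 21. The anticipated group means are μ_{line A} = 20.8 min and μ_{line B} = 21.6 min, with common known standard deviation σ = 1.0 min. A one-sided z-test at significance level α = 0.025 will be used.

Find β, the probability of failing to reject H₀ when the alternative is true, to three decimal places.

β ≈ 0.264

Standardized effect: d = |μ_{line A} − μ_{line B}| / σ = |20.8 − 21.6| / 1.0 = 0.8000
Noncentrality parameter: δ = d·√(n/2) = 0.8000 × √(21/2) = 2.5923
One-sided α = 0.025 → critical value z_{0.025} = 1.960.
Power = P(Z > 1.960 − δ) = Φ(0.632) = 0.7364.
Type II error: β = 1 − power = 1 − 0.7364 = 0.2636.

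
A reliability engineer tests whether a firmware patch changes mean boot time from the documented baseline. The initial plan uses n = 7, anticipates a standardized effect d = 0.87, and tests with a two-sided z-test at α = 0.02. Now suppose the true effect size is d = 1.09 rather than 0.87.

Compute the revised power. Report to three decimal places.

Power ≈ 0.711

With d = 1.09: δ = d·√n = 1.09 × √7 = 2.8839. Critical value z_{0.01} = 2.326.
Revised power = Φ(δ − 2.326) + Φ(−δ − 2.326) = Φ(0.558) + Φ(-5.210) = 0.7114 + 0.0000 = 0.7114.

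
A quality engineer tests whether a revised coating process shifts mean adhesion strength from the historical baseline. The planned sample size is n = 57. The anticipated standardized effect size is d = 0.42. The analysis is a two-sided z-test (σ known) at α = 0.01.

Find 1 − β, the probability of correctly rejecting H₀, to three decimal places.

Power ≈ 0.724

Noncentrality parameter: δ = d·√n = 0.42 × √57 = 3.1709
Critical value for a two-sided test at α = 0.01: z_{α/2} = 2.576.
Power = Φ(δ − 2.576) + Φ(−δ − 2.576) = Φ(0.595) + Φ(-5.747) = 0.7241 + 0.0000 = 0.7241.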